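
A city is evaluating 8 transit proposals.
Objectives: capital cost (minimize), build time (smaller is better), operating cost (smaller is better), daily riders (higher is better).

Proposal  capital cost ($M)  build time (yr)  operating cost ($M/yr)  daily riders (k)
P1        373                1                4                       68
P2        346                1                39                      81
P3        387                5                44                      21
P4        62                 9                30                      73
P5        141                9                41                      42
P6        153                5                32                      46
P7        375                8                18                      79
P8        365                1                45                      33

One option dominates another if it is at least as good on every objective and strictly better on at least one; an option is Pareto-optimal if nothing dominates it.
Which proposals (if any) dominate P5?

P4

P4: capital cost 62≤141, build time 9≤9, operating cost 30≤41, daily riders 73≥42 — dominates P5.
Others (P1, P2, P3, P6, P7, P8) are each worse than P5 on at least one objective.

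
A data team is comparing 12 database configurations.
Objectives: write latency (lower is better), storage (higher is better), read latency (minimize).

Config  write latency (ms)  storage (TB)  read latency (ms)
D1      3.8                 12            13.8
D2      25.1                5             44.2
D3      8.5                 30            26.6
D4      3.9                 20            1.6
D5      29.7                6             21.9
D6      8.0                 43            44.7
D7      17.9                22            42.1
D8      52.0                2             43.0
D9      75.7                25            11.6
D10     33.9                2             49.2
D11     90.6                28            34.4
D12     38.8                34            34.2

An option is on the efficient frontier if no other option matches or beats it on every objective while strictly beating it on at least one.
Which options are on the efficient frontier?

D1: not dominated (best write latency).
D2: dominated by D1 (write latency 3.8≤25.1, storage 12≥5, read latency 13.8≤44.2).
D3: not dominated.
D4: not dominated (best read latency).
D5: dominated by D1 (write latency 3.8≤29.7, storage 12≥6, read latency 13.8≤21.9).
D6: not dominated (best storage).
D7: dominated by D3 (write latency 8.5≤17.9, storage 30≥22, read latency 26.6≤42.1).
D8: dominated by D1 (write latency 3.8≤52.0, storage 12≥2, read latency 13.8≤43.0).
D9: not dominated.
D10: dominated by D1 (write latency 3.8≤33.9, storage 12≥2, read latency 13.8≤49.2).
D11: dominated by D3 (write latency 8.5≤90.6, storage 30≥28, read latency 26.6≤34.4).
D12: not dominated.

D1, D3, D4, D6, D9, D12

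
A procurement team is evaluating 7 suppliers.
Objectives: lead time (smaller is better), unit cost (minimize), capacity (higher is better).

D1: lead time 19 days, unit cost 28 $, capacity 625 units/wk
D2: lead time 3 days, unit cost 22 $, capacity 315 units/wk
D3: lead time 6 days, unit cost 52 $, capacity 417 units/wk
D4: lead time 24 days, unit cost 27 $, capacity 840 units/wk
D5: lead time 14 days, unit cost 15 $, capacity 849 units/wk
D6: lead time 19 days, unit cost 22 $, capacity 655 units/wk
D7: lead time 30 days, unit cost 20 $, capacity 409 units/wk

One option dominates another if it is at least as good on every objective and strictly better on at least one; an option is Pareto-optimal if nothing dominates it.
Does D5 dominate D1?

Yes

D5 vs D1: lead time 14≤19, unit cost 15≤28, capacity 849≥625 — D5 is at least as good on every objective with at least one strict improvement.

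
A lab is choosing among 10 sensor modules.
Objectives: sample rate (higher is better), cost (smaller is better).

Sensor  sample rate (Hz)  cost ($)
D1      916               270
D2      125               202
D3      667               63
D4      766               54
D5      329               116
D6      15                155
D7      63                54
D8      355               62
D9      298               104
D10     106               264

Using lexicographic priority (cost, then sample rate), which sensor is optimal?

First minimize cost: best is 54, kept {D4, D7}.
Then maximize sample rate: best is 766, kept {D4}.

D4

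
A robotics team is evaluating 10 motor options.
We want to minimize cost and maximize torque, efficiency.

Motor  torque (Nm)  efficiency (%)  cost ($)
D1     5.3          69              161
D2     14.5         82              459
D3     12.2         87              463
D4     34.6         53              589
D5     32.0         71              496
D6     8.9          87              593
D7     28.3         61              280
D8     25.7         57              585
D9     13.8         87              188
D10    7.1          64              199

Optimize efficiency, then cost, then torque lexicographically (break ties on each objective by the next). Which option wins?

D9

First maximize efficiency: best is 87, kept {D3, D6, D9}.
Then minimize cost: best is 188, kept {D9}.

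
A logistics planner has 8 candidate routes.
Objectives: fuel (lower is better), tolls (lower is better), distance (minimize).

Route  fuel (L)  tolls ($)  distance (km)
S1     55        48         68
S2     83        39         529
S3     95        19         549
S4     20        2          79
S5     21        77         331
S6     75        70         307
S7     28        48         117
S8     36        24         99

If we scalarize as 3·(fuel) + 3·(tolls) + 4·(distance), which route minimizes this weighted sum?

S1: 3·55 + 3·48 + 4·68 = 581
S2: 3·83 + 3·39 + 4·529 = 2482
S3: 3·95 + 3·19 + 4·549 = 2538
S4: 3·20 + 3·2 + 4·79 = 382
S5: 3·21 + 3·77 + 4·331 = 1618
S6: 3·75 + 3·70 + 4·307 = 1663
S7: 3·28 + 3·48 + 4·117 = 696
S8: 3·36 + 3·24 + 4·99 = 576
Lowest: S4 at 382.

S4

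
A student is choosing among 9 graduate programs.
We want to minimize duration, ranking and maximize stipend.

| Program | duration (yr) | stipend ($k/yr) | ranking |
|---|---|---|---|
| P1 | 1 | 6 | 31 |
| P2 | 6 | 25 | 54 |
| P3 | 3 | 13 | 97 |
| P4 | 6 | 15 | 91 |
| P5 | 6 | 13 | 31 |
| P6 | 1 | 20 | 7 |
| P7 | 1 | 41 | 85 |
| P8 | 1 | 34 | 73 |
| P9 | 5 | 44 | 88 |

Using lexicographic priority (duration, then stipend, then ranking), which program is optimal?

First minimize duration: best is 1, kept {P1, P6, P7, P8}.
Then maximize stipend: best is 41, kept {P7}.

P7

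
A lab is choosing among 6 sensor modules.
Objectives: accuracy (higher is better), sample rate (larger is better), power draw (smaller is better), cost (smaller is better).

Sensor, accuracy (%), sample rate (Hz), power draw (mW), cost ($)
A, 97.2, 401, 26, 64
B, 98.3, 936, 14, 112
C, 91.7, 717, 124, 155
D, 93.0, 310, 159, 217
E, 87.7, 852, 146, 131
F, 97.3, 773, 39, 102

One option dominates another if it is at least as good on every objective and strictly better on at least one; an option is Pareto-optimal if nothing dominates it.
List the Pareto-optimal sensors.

A, B, F

A: not dominated (best cost).
B: not dominated (best accuracy).
C: dominated by B (accuracy 98.3≥91.7, sample rate 936≥717, power draw 14≤124, cost 112≤155).
D: dominated by A (accuracy 97.2≥93.0, sample rate 401≥310, power draw 26≤159, cost 64≤217).
E: dominated by B (accuracy 98.3≥87.7, sample rate 936≥852, power draw 14≤146, cost 112≤131).
F: not dominated.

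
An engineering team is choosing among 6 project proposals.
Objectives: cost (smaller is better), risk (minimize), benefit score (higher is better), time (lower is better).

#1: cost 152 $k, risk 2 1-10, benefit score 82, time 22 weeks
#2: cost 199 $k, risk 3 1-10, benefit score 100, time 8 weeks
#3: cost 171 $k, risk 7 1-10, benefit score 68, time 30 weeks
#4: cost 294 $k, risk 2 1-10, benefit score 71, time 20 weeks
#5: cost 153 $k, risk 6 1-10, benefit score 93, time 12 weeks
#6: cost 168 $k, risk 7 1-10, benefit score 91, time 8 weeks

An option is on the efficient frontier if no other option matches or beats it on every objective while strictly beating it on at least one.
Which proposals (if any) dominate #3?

#1: cost 152≤171, risk 2≤7, benefit score 82≥68, time 22≤30 — dominates #3.
#5: cost 153≤171, risk 6≤7, benefit score 93≥68, time 12≤30 — dominates #3.
#6: cost 168≤171, risk 7≤7, benefit score 91≥68, time 8≤30 — dominates #3.
Others (#2, #4) are each worse than #3 on at least one objective.

#1, #5, #6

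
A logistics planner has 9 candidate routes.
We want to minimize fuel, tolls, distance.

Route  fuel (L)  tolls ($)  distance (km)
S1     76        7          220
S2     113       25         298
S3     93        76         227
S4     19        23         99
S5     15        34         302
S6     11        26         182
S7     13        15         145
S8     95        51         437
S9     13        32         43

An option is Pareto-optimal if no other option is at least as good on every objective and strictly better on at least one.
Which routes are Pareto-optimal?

S1: not dominated (best tolls).
S2: dominated by S1 (fuel 76≤113, tolls 7≤25, distance 220≤298).
S3: dominated by S1 (fuel 76≤93, tolls 7≤76, distance 220≤227).
S4: not dominated.
S5: dominated by S6 (fuel 11≤15, tolls 26≤34, distance 182≤302).
S6: not dominated (best fuel).
S7: not dominated.
S8: dominated by S1 (fuel 76≤95, tolls 7≤51, distance 220≤437).
S9: not dominated (best distance).

S1, S4, S6, S7, S9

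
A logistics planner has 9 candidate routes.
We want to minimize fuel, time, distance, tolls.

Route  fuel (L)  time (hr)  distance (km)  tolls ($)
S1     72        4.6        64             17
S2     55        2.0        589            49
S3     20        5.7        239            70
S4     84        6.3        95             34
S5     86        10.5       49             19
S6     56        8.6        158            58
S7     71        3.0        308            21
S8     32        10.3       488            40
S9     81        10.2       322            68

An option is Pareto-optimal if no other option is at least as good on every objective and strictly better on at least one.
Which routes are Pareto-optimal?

S1: not dominated (best tolls).
S2: not dominated (best time).
S3: not dominated (best fuel).
S4: dominated by S1 (fuel 72≤84, time 4.6≤6.3, distance 64≤95, tolls 17≤34).
S5: not dominated (best distance).
S6: not dominated.
S7: not dominated.
S8: not dominated.
S9: dominated by S1 (fuel 72≤81, time 4.6≤10.2, distance 64≤322, tolls 17≤68).

S1, S2, S3, S5, S6, S7, S8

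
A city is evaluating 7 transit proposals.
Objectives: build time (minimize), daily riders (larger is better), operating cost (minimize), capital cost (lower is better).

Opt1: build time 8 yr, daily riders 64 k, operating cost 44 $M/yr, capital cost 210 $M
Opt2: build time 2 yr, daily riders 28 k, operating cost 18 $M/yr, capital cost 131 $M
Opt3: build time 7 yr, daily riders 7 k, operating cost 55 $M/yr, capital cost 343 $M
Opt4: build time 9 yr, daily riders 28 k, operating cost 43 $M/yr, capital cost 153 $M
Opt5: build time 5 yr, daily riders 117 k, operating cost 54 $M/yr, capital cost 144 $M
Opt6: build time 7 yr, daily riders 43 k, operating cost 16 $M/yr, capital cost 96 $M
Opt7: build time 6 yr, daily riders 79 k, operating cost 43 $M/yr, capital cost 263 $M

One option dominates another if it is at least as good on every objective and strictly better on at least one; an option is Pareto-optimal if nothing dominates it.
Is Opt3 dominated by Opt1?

No

Opt1 vs Opt3: Opt1 is worse on build time (8 vs 7), so it does not dominate Opt3.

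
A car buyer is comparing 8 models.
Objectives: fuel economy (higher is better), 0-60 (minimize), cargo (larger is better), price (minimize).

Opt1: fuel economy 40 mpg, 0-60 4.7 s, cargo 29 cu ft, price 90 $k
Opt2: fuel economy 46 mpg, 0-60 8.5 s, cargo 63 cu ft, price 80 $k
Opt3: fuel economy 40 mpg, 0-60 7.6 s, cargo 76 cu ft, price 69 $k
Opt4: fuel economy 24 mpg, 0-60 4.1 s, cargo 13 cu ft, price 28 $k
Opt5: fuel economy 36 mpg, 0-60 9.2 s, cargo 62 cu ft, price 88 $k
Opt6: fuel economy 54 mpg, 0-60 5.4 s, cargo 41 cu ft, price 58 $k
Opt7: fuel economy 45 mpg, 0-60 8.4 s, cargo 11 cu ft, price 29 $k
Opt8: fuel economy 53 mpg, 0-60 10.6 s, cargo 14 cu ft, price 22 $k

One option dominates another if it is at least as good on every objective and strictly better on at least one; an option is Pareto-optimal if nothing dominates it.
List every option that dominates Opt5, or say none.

Opt2: fuel economy 46≥36, 0-60 8.5≤9.2, cargo 63≥62, price 80≤88 — dominates Opt5.
Opt3: fuel economy 40≥36, 0-60 7.6≤9.2, cargo 76≥62, price 69≤88 — dominates Opt5.
Others (Opt1, Opt4, Opt6, Opt7, Opt8) are each worse than Opt5 on at least one objective.

Opt2, Opt3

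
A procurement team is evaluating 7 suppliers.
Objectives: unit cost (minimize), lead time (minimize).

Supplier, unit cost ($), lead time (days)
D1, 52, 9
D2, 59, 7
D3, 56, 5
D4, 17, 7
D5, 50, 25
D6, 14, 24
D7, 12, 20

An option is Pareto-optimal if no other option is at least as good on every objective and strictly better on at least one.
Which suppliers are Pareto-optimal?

D1: dominated by D4 (unit cost 17≤52, lead time 7≤9).
D2: dominated by D3 (unit cost 56≤59, lead time 5≤7).
D3: not dominated (best lead time).
D4: not dominated.
D5: dominated by D4 (unit cost 17≤50, lead time 7≤25).
D6: dominated by D7 (unit cost 12≤14, lead time 20≤24).
D7: not dominated (best unit cost).

D3, D4, D7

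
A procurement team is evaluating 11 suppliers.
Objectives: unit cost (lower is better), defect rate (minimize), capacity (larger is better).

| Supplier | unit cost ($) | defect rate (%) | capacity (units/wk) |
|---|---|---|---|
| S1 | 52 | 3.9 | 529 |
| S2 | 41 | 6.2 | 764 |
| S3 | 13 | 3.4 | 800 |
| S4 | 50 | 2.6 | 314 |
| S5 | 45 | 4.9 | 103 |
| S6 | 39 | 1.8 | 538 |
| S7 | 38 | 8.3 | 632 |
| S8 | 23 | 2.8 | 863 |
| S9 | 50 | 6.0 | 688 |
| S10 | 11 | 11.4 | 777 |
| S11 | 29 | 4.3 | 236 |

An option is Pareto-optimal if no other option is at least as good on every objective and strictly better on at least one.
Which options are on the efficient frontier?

S1: dominated by S3 (unit cost 13≤52, defect rate 3.4≤3.9, capacity 800≥529).
S2: dominated by S3 (unit cost 13≤41, defect rate 3.4≤6.2, capacity 800≥764).
S3: not dominated.
S4: dominated by S6 (unit cost 39≤50, defect rate 1.8≤2.6, capacity 538≥314).
S5: dominated by S3 (unit cost 13≤45, defect rate 3.4≤4.9, capacity 800≥103).
S6: not dominated (best defect rate).
S7: dominated by S3 (unit cost 13≤38, defect rate 3.4≤8.3, capacity 800≥632).
S8: not dominated (best capacity).
S9: dominated by S3 (unit cost 13≤50, defect rate 3.4≤6.0, capacity 800≥688).
S10: not dominated (best unit cost).
S11: dominated by S3 (unit cost 13≤29, defect rate 3.4≤4.3, capacity 800≥236).

S3, S6, S8, S10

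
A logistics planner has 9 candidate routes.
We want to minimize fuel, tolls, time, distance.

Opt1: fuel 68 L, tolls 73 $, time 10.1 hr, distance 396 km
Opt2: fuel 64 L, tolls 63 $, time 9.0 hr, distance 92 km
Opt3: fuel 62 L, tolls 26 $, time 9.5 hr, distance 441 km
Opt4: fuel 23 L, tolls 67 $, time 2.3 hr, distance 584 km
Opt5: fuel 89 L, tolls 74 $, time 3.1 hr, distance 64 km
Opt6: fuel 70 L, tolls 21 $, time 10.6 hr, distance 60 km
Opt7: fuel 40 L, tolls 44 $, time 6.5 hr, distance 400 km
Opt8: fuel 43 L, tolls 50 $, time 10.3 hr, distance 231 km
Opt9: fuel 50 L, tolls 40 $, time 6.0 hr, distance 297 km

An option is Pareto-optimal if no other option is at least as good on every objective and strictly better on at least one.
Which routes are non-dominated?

Opt1: dominated by Opt2 (fuel 64≤68, tolls 63≤73, time 9.0≤10.1, distance 92≤396).
Opt2: not dominated.
Opt3: not dominated.
Opt4: not dominated (best fuel).
Opt5: not dominated.
Opt6: not dominated (best tolls).
Opt7: not dominated.
Opt8: not dominated.
Opt9: not dominated.

Opt2, Opt3, Opt4, Opt5, Opt6, Opt7, Opt8, Opt9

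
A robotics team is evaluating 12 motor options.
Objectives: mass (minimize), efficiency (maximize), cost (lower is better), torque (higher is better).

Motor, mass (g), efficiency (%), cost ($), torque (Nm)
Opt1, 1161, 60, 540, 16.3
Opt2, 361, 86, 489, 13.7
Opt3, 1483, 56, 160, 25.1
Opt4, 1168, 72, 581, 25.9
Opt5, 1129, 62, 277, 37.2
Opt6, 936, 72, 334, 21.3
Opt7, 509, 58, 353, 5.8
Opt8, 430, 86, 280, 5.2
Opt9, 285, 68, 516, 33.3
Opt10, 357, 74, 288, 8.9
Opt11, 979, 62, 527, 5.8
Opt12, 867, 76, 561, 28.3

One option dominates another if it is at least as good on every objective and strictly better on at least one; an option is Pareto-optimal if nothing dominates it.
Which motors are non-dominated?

Opt1: dominated by Opt5 (mass 1129≤1161, efficiency 62≥60, cost 277≤540, torque 37.2≥16.3).
Opt2: not dominated.
Opt3: not dominated (best cost).
Opt4: dominated by Opt12 (mass 867≤1168, efficiency 76≥72, cost 561≤581, torque 28.3≥25.9).
Opt5: not dominated (best torque).
Opt6: not dominated.
Opt7: dominated by Opt10 (mass 357≤509, efficiency 74≥58, cost 288≤353, torque 8.9≥5.8).
Opt8: not dominated.
Opt9: not dominated (best mass).
Opt10: not dominated.
Opt11: dominated by Opt2 (mass 361≤979, efficiency 86≥62, cost 489≤527, torque 13.7≥5.8).
Opt12: not dominated.

Opt2, Opt3, Opt5, Opt6, Opt8, Opt9, Opt10, Opt12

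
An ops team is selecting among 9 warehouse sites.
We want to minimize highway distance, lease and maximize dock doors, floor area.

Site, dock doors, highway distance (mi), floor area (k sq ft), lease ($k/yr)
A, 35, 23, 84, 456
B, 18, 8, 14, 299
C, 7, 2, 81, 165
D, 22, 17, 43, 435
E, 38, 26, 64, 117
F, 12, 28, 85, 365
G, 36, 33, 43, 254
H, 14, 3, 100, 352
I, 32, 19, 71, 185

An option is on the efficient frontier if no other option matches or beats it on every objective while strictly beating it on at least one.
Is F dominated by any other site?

Yes

H vs F: dock doors 14≥12, highway distance 3≤28, floor area 100≥85, lease 352≤365 — H is at least as good on every objective and strictly better on at least one, so H dominates F.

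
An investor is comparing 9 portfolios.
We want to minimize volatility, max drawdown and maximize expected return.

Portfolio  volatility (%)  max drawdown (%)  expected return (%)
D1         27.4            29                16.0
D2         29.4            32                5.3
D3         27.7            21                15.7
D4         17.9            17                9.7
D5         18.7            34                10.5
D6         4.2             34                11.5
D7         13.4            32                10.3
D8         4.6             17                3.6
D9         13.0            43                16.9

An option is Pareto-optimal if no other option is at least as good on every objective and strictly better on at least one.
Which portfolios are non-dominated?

D1, D3, D4, D6, D7, D8, D9

D1: not dominated.
D2: dominated by D1 (volatility 27.4≤29.4, max drawdown 29≤32, expected return 16.0≥5.3).
D3: not dominated.
D4: not dominated.
D5: dominated by D6 (volatility 4.2≤18.7, max drawdown 34≤34, expected return 11.5≥10.5).
D6: not dominated (best volatility).
D7: not dominated.
D8: not dominated.
D9: not dominated (best expected return).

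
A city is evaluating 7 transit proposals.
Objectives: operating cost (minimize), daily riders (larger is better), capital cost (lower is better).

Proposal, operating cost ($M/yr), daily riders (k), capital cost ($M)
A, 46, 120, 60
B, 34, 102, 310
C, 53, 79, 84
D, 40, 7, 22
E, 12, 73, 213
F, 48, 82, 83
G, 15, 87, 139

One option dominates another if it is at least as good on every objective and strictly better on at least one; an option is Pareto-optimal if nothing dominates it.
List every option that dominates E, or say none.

A: worse on operating cost (46 vs 12).
B: worse on operating cost (34 vs 12).
C: worse on operating cost (53 vs 12).
D: worse on operating cost (40 vs 12).
F: worse on operating cost (48 vs 12).
G: worse on operating cost (15 vs 12).
No option dominates E.

none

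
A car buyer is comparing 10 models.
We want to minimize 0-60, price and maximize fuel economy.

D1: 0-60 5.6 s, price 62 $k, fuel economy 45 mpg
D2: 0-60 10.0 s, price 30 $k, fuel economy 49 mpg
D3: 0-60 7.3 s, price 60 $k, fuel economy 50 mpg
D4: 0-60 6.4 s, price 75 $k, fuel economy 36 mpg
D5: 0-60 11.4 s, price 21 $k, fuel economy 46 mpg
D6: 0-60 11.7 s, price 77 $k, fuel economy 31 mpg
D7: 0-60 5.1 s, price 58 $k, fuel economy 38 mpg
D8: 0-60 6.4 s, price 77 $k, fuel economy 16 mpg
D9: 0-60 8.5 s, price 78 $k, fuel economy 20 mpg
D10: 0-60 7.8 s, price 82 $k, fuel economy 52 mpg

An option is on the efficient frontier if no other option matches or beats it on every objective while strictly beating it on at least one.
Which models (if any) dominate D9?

D1, D3, D4, D7

D1: 0-60 5.6≤8.5, price 62≤78, fuel economy 45≥20 — dominates D9.
D3: 0-60 7.3≤8.5, price 60≤78, fuel economy 50≥20 — dominates D9.
D4: 0-60 6.4≤8.5, price 75≤78, fuel economy 36≥20 — dominates D9.
D7: 0-60 5.1≤8.5, price 58≤78, fuel economy 38≥20 — dominates D9.
Others (D2, D5, D6, D8, D10) are each worse than D9 on at least one objective.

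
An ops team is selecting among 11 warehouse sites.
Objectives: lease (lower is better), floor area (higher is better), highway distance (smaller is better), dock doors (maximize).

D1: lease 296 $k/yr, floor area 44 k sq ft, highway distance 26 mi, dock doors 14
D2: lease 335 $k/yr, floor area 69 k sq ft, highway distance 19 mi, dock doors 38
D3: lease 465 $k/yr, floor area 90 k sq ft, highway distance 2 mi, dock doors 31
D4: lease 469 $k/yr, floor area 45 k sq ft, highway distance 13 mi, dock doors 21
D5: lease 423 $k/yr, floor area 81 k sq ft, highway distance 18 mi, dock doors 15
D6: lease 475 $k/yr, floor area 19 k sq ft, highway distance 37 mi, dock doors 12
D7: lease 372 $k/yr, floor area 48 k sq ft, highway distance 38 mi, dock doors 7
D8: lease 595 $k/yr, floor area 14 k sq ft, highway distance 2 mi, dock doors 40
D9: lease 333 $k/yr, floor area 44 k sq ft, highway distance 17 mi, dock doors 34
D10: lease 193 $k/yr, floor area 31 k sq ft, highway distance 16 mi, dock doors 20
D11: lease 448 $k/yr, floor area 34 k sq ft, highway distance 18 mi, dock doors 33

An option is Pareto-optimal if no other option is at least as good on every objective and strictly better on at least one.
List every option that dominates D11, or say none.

D9: lease 333≤448, floor area 44≥34, highway distance 17≤18, dock doors 34≥33 — dominates D11.
Others (D1, D2, D3, D4, D5, D6, D7, D8, D10) are each worse than D11 on at least one objective.

D9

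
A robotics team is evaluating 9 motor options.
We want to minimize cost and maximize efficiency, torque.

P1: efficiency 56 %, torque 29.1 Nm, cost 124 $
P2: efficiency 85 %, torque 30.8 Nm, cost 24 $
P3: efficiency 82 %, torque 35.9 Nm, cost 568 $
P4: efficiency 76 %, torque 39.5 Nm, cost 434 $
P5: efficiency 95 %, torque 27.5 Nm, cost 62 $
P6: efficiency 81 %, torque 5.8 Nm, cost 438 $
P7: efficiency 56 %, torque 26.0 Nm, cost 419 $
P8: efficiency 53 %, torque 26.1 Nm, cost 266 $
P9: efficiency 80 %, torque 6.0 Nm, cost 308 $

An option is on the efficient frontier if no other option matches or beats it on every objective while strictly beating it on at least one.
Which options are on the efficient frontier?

P1: dominated by P2 (efficiency 85≥56, torque 30.8≥29.1, cost 24≤124).
P2: not dominated (best cost).
P3: not dominated.
P4: not dominated (best torque).
P5: not dominated (best efficiency).
P6: dominated by P2 (efficiency 85≥81, torque 30.8≥5.8, cost 24≤438).
P7: dominated by P1 (efficiency 56≥56, torque 29.1≥26.0, cost 124≤419).
P8: dominated by P1 (efficiency 56≥53, torque 29.1≥26.1, cost 124≤266).
P9: dominated by P2 (efficiency 85≥80, torque 30.8≥6.0, cost 24≤308).

P2, P3, P4, P5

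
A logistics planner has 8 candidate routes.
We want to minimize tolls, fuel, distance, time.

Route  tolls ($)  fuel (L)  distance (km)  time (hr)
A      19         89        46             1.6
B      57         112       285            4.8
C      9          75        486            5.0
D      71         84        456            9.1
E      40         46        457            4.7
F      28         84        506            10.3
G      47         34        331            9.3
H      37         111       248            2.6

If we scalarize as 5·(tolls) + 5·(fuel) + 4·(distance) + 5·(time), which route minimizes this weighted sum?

A

A: 5·19 + 5·89 + 4·46 + 5·1.6 = 732.0
B: 5·57 + 5·112 + 4·285 + 5·4.8 = 2009.0
C: 5·9 + 5·75 + 4·486 + 5·5.0 = 2389.0
D: 5·71 + 5·84 + 4·456 + 5·9.1 = 2644.5
E: 5·40 + 5·46 + 4·457 + 5·4.7 = 2281.5
F: 5·28 + 5·84 + 4·506 + 5·10.3 = 2635.5
G: 5·47 + 5·34 + 4·331 + 5·9.3 = 1775.5
H: 5·37 + 5·111 + 4·248 + 5·2.6 = 1745.0
Lowest: A at 732.0.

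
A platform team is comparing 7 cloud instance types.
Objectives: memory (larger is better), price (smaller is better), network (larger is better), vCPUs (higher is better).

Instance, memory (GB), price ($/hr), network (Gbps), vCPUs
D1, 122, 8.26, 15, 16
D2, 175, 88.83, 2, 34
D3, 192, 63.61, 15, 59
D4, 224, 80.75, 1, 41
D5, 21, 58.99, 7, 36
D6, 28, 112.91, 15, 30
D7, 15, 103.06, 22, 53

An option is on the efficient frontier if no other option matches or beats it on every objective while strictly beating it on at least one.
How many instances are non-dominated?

5

D1: not dominated (best price).
D2: dominated by D3 (memory 192≥175, price 63.61≤88.83, network 15≥2, vCPUs 59≥34).
D3: not dominated (best vCPUs).
D4: not dominated (best memory).
D5: not dominated.
D6: dominated by D3 (memory 192≥28, price 63.61≤112.91, network 15≥15, vCPUs 59≥30).
D7: not dominated (best network).
Pareto-optimal: D1, D3, D4, D5, D7 → 5.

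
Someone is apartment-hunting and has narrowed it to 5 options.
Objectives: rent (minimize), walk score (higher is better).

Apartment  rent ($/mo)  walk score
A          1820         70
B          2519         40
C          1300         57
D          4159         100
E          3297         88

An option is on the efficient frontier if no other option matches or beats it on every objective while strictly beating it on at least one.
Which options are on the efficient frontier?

A, C, D, E

A: not dominated.
B: dominated by A (rent 1820≤2519, walk score 70≥40).
C: not dominated (best rent).
D: not dominated (best walk score).
E: not dominated.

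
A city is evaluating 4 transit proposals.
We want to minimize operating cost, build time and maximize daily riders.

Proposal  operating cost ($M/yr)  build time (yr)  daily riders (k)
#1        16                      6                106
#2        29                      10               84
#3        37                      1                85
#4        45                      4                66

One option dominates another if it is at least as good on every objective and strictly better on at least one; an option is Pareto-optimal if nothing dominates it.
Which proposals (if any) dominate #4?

#3: operating cost 37≤45, build time 1≤4, daily riders 85≥66 — dominates #4.
Others (#1, #2) are each worse than #4 on at least one objective.

#3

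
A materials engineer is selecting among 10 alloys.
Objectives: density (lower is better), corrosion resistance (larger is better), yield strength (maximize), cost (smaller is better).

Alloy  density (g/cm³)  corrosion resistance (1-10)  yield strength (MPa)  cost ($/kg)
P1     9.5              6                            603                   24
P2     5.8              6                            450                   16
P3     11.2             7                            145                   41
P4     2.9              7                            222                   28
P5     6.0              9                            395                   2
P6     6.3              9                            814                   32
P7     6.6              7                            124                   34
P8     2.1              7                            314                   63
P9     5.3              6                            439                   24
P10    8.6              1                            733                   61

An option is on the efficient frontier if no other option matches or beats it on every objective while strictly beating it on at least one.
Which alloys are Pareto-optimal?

P1: not dominated.
P2: not dominated.
P3: dominated by P4 (density 2.9≤11.2, corrosion resistance 7≥7, yield strength 222≥145, cost 28≤41).
P4: not dominated.
P5: not dominated (best cost).
P6: not dominated (best yield strength).
P7: dominated by P4 (density 2.9≤6.6, corrosion resistance 7≥7, yield strength 222≥124, cost 28≤34).
P8: not dominated (best density).
P9: not dominated.
P10: dominated by P6 (density 6.3≤8.6, corrosion resistance 9≥1, yield strength 814≥733, cost 32≤61).

P1, P2, P4, P5, P6, P8, P9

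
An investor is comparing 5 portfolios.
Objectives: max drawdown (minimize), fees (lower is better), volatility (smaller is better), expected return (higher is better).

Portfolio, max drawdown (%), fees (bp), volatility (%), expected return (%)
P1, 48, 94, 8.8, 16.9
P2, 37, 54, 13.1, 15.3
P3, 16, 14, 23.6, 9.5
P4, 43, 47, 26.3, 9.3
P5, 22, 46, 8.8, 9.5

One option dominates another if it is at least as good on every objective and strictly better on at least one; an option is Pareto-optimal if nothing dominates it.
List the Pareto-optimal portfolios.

P1, P2, P3, P5

P1: not dominated (best expected return).
P2: not dominated.
P3: not dominated (best max drawdown).
P4: dominated by P3 (max drawdown 16≤43, fees 14≤47, volatility 23.6≤26.3, expected return 9.5≥9.3).
P5: not dominated.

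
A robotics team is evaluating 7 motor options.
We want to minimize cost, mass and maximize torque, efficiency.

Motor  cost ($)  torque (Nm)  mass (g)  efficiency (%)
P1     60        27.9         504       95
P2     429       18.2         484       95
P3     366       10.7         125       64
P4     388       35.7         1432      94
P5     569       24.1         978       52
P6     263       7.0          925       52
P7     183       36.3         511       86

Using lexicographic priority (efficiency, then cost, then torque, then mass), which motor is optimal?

First maximize efficiency: best is 95, kept {P1, P2}.
Then minimize cost: best is 60, kept {P1}.

P1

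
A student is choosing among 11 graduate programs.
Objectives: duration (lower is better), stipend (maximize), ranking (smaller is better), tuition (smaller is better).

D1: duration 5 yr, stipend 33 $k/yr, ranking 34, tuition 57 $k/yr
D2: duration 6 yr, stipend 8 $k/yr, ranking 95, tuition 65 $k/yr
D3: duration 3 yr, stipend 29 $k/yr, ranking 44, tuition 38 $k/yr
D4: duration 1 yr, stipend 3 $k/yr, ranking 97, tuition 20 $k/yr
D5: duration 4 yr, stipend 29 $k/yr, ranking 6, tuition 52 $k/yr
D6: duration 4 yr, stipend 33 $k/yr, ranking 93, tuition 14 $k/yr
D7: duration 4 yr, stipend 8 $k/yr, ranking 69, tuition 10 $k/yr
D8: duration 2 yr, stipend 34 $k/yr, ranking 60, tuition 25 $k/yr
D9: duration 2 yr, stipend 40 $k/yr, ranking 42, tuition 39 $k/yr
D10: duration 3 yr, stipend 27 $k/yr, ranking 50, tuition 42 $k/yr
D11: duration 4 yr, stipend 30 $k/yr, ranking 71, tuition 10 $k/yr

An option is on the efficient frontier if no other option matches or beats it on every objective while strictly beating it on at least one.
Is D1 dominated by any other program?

No

D2: worse on duration (6 vs 5).
D3: worse on stipend (29 vs 33).
D4: worse on stipend (3 vs 33).
D5: worse on stipend (29 vs 33).
D6: worse on ranking (93 vs 34).
D7: worse on stipend (8 vs 33).
D8: worse on ranking (60 vs 34).
D9: worse on ranking (42 vs 34).
D10: worse on stipend (27 vs 33).
D11: worse on stipend (30 vs 33).
No option is at least as good as D1 on every objective and strictly better on one.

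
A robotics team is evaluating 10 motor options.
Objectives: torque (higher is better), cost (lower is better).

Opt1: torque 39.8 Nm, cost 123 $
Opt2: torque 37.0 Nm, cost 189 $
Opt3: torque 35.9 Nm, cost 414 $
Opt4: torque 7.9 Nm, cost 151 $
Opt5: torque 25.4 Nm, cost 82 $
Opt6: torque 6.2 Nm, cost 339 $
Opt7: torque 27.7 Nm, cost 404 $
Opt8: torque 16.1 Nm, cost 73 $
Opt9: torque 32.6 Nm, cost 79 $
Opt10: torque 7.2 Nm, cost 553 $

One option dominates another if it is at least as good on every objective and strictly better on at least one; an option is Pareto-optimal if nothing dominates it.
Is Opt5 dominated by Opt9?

Opt9 vs Opt5: torque 32.6≥25.4, cost 79≤82 — Opt9 is at least as good on every objective with at least one strict improvement.

Yes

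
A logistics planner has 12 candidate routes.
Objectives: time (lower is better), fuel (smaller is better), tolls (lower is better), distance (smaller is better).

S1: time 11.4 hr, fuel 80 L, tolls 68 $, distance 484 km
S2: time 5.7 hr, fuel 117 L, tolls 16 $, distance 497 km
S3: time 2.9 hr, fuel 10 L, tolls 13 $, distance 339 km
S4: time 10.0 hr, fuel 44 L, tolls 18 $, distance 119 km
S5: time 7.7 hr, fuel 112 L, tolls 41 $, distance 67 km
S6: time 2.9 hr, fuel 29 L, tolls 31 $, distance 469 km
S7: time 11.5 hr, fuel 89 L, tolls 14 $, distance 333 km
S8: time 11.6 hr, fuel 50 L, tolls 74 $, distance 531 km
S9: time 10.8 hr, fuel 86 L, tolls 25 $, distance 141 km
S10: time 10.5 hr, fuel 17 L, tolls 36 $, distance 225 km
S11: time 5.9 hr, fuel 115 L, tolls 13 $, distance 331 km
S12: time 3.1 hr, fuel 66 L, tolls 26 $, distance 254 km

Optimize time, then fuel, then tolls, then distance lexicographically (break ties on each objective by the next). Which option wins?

S3

First minimize time: best is 2.9, kept {S3, S6}.
Then minimize fuel: best is 10, kept {S3}.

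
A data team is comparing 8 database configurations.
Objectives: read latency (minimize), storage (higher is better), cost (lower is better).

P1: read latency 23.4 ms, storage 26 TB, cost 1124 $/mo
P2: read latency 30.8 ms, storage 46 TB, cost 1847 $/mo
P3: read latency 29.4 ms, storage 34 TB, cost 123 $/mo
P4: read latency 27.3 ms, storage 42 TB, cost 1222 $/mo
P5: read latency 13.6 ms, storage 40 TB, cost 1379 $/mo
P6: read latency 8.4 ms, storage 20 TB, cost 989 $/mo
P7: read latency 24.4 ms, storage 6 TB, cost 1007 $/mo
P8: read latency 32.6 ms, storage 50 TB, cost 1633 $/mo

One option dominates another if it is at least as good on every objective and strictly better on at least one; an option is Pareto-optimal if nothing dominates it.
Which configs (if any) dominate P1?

none

P2: worse on read latency (30.8 vs 23.4).
P3: worse on read latency (29.4 vs 23.4).
P4: worse on read latency (27.3 vs 23.4).
P5: worse on cost (1379 vs 1124).
P6: worse on storage (20 vs 26).
P7: worse on read latency (24.4 vs 23.4).
P8: worse on read latency (32.6 vs 23.4).
No option dominates P1.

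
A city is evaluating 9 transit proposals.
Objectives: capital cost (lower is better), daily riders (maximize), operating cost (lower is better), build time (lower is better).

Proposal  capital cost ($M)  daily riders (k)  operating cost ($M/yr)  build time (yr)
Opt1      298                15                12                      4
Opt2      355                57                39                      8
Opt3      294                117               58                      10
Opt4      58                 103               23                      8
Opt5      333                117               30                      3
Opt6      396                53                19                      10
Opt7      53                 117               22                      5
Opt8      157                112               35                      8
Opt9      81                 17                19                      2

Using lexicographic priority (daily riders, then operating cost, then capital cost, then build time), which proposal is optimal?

Opt7

First maximize daily riders: best is 117, kept {Opt3, Opt5, Opt7}.
Then minimize operating cost: best is 22, kept {Opt7}.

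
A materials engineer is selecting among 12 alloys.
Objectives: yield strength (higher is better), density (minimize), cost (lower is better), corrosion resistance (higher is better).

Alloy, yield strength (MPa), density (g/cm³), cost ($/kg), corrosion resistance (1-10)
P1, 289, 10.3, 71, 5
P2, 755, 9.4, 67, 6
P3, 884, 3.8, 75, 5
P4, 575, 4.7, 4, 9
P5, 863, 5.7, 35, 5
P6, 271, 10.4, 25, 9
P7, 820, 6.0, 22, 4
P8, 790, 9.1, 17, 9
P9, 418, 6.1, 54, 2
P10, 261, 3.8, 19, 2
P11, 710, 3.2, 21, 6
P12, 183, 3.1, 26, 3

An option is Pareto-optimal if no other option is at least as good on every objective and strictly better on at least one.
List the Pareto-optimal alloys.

P1: dominated by P2 (yield strength 755≥289, density 9.4≤10.3, cost 67≤71, corrosion resistance 6≥5).
P2: dominated by P8 (yield strength 790≥755, density 9.1≤9.4, cost 17≤67, corrosion resistance 9≥6).
P3: not dominated (best yield strength).
P4: not dominated (best cost).
P5: not dominated.
P6: dominated by P4 (yield strength 575≥271, density 4.7≤10.4, cost 4≤25, corrosion resistance 9≥9).
P7: not dominated.
P8: not dominated.
P9: dominated by P4 (yield strength 575≥418, density 4.7≤6.1, cost 4≤54, corrosion resistance 9≥2).
P10: not dominated.
P11: not dominated.
P12: not dominated (best density).

P3, P4, P5, P7, P8, P10, P11, P12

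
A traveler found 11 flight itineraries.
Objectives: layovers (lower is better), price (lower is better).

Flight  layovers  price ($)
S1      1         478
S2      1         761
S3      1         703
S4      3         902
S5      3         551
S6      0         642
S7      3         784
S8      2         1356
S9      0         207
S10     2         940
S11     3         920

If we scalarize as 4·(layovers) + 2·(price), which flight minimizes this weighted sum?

S9

S1: 4·1 + 2·478 = 960
S2: 4·1 + 2·761 = 1526
S3: 4·1 + 2·703 = 1410
S4: 4·3 + 2·902 = 1816
S5: 4·3 + 2·551 = 1114
S6: 4·0 + 2·642 = 1284
S7: 4·3 + 2·784 = 1580
S8: 4·2 + 2·1356 = 2720
S9: 4·0 + 2·207 = 414
S10: 4·2 + 2·940 = 1888
S11: 4·3 + 2·920 = 1852
Lowest: S9 at 414.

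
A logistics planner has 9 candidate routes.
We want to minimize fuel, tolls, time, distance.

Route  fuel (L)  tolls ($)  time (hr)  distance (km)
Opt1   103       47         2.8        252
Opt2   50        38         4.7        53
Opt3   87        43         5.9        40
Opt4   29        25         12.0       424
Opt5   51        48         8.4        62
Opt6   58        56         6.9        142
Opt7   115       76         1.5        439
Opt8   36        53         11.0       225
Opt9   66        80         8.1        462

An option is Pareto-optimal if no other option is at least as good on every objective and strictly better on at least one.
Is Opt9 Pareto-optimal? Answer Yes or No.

Opt2 vs Opt9: fuel 50≤66, tolls 38≤80, time 4.7≤8.1, distance 53≤462 — Opt2 is at least as good on every objective and strictly better on at least one, so Opt2 dominates Opt9.

No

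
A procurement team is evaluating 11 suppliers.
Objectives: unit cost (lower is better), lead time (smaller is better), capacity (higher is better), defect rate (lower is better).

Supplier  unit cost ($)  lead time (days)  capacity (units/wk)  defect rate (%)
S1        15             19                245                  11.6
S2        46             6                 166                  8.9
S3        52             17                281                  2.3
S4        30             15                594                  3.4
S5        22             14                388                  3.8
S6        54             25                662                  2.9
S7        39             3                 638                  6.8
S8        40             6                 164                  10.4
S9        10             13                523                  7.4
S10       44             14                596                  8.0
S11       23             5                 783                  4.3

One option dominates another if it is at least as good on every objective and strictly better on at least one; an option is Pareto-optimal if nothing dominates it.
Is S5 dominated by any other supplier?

No

S1: worse on lead time (19 vs 14).
S2: worse on unit cost (46 vs 22).
S3: worse on unit cost (52 vs 22).
S4: worse on unit cost (30 vs 22).
S6: worse on unit cost (54 vs 22).
S7: worse on unit cost (39 vs 22).
S8: worse on unit cost (40 vs 22).
S9: worse on defect rate (7.4 vs 3.8).
S10: worse on unit cost (44 vs 22).
S11: worse on unit cost (23 vs 22).
No option is at least as good as S5 on every objective and strictly better on one.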